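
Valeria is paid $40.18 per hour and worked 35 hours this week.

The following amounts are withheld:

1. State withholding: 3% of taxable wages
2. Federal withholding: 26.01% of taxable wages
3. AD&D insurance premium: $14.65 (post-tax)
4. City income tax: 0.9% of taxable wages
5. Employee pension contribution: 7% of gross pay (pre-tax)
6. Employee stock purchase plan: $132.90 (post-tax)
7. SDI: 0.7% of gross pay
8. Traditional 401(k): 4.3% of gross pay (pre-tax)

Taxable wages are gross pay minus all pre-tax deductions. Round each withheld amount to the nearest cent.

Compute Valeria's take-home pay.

Gross pay: 35 × $40.18 = $1406.30
Employee pension contribution: $1406.30 × 0.07 = $98.44
Traditional 401(k): $1406.30 × 0.043 = $60.47
Pre-tax total = $98.44 + $60.47 = $158.91
Taxable wages = $1406.30 − $158.91 = $1247.39
City income tax: $1247.39 × 0.009 = $11.23
Federal withholding: $1247.39 × 0.2601 = $324.45
State withholding: $1247.39 × 0.03 = $37.42
SDI: $1406.30 × 0.007 = $9.84
Employee stock purchase plan: $132.90
AD&D insurance premium: $14.65
Total deductions = $98.44 + $60.47 + $11.23 + $324.45 + $37.42 + $9.84 + $132.90 + $14.65 = $689.40
Net pay = $1406.30 − $689.40 = $716.90

$716.90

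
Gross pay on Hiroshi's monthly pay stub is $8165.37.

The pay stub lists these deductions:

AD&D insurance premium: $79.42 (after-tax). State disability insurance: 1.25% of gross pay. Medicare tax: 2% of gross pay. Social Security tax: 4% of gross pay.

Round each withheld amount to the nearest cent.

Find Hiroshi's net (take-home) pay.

$7493.96

Medicare tax: $8165.37 × 0.02 = $163.31
Social Security tax: $8165.37 × 0.04 = $326.61
State disability insurance: $8165.37 × 0.0125 = $102.07
AD&D insurance premium: $79.42
Total deductions = $163.31 + $326.61 + $102.07 + $79.42 = $671.41
Net pay = $8165.37 − $671.41 = $7493.96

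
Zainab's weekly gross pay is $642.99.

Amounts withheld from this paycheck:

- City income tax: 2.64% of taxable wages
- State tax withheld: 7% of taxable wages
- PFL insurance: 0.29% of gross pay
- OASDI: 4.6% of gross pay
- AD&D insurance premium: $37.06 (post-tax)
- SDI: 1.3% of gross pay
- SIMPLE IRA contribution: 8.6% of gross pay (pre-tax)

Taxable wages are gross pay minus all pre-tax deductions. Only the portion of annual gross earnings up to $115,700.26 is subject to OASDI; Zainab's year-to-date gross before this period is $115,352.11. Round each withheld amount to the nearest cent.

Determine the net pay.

SIMPLE IRA contribution: $642.99 × 0.086 = $55.30
Taxable wages = $642.99 − $55.30 = $587.69
City income tax: $587.69 × 0.0264 = $15.52
State tax withheld: $587.69 × 0.07 = $41.14
OASDI: only $115,700.26 − $115,352.11 = $348.15 of this check is subject → $348.15 × 0.046 = $16.01
PFL insurance: $642.99 × 0.0029 = $1.86
SDI: $642.99 × 0.013 = $8.36
AD&D insurance premium: $37.06
Total deductions = $55.30 + $15.52 + $41.14 + $16.01 + $1.86 + $8.36 + $37.06 = $175.25
Net pay = $642.99 − $175.25 = $467.74

$467.74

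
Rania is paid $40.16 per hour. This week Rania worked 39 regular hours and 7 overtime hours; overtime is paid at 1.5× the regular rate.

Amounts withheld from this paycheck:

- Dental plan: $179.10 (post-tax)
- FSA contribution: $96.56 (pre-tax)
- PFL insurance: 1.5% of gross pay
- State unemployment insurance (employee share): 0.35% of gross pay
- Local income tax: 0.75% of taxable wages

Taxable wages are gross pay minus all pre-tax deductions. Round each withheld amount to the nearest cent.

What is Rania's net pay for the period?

Regular pay: 39 × $40.16 = $1,566.24
Overtime pay: 7 × $40.16 × 1.5 = $421.68
Gross pay = $1,566.24 + $421.68 = $1,987.92
FSA contribution: $96.56
Taxable wages = $1,987.92 − $96.56 = $1,891.36
Local income tax: $1,891.36 × 0.0075 = $14.19
PFL insurance: $1,987.92 × 0.015 = $29.82
State unemployment insurance (employee share): $1,987.92 × 0.0035 = $6.96
Dental plan: $179.10
Total deductions = $96.56 + $14.19 + $29.82 + $6.96 + $179.10 = $326.63
Net pay = $1,987.92 − $326.63 = $1,661.29

$1,661.29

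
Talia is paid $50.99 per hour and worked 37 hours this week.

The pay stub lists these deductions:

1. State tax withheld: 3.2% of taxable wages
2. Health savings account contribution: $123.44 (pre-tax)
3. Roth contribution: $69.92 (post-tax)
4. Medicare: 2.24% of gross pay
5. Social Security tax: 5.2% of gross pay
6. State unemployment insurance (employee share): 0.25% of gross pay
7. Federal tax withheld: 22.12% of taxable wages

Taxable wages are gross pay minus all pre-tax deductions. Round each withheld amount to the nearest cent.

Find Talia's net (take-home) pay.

$1,101.75

Gross pay: 37 × $50.99 = $1,886.63
Health savings account contribution: $123.44
Taxable wages = $1,886.63 − $123.44 = $1,763.19
Federal tax withheld: $1,763.19 × 0.2212 = $390.02
State tax withheld: $1,763.19 × 0.032 = $56.42
Social Security tax: $1,886.63 × 0.052 = $98.10
Medicare: $1,886.63 × 0.0224 = $42.26
State unemployment insurance (employee share): $1,886.63 × 0.0025 = $4.72
Roth contribution: $69.92
Total deductions = $123.44 + $390.02 + $56.42 + $98.10 + $42.26 + $4.72 + $69.92 = $784.88
Net pay = $1,886.63 − $784.88 = $1,101.75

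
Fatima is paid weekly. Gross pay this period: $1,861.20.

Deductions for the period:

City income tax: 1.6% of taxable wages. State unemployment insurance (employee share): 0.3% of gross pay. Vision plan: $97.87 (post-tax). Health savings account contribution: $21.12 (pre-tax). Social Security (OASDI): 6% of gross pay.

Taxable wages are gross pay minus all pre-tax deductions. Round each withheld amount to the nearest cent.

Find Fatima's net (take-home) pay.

Health savings account contribution: $21.12
Taxable wages = $1,861.20 − $21.12 = $1,840.08
City income tax: $1,840.08 × 0.016 = $29.44
Social Security (OASDI): $1,861.20 × 0.06 = $111.67
State unemployment insurance (employee share): $1,861.20 × 0.003 = $5.58
Vision plan: $97.87
Total deductions = $21.12 + $29.44 + $111.67 + $5.58 + $97.87 = $265.68
Net pay = $1,861.20 − $265.68 = $1,595.52

$1,595.52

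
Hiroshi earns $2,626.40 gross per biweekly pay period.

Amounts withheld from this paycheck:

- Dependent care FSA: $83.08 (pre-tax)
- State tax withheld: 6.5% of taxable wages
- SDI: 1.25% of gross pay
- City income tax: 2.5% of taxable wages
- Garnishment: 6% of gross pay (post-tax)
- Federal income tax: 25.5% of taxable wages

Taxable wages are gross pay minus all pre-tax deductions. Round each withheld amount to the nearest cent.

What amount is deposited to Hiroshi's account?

Dependent care FSA: $83.08
Taxable wages = $2,626.40 − $83.08 = $2,543.32
City income tax: $2,543.32 × 0.025 = $63.58
State tax withheld: $2,543.32 × 0.065 = $165.32
Federal income tax: $2,543.32 × 0.255 = $648.55
SDI: $2,626.40 × 0.0125 = $32.83
Garnishment: $2,626.40 × 0.06 = $157.58
Total deductions = $83.08 + $63.58 + $165.32 + $648.55 + $32.83 + $157.58 = $1,150.94
Net pay = $2,626.40 − $1,150.94 = $1,475.46

$1,475.46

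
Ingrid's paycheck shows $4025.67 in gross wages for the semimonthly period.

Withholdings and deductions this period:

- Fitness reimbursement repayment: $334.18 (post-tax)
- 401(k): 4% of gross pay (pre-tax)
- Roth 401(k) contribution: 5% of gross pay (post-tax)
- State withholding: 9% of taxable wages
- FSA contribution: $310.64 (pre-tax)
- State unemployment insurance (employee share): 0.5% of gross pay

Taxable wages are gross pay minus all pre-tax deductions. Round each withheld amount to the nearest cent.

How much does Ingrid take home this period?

FSA contribution: $310.64
401(k): $4025.67 × 0.04 = $161.03
Pre-tax total = $310.64 + $161.03 = $471.67
Taxable wages = $4025.67 − $471.67 = $3554.00
State withholding: $3554.00 × 0.09 = $319.86
State unemployment insurance (employee share): $4025.67 × 0.005 = $20.13
Roth 401(k) contribution: $4025.67 × 0.05 = $201.28
Fitness reimbursement repayment: $334.18
Total deductions = $310.64 + $161.03 + $319.86 + $20.13 + $201.28 + $334.18 = $1347.12
Net pay = $4025.67 − $1347.12 = $2678.55

$2678.55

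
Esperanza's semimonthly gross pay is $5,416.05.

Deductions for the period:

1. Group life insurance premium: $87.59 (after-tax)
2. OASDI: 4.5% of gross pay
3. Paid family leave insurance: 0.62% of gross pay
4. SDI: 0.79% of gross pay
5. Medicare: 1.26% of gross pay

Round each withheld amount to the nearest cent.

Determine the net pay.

Paid family leave insurance: $5,416.05 × 0.0062 = $33.58
Medicare: $5,416.05 × 0.0126 = $68.24
OASDI: $5,416.05 × 0.045 = $243.72
SDI: $5,416.05 × 0.0079 = $42.79
Group life insurance premium: $87.59
Total deductions = $33.58 + $68.24 + $243.72 + $42.79 + $87.59 = $475.92
Net pay = $5,416.05 − $475.92 = $4,940.13

$4,940.13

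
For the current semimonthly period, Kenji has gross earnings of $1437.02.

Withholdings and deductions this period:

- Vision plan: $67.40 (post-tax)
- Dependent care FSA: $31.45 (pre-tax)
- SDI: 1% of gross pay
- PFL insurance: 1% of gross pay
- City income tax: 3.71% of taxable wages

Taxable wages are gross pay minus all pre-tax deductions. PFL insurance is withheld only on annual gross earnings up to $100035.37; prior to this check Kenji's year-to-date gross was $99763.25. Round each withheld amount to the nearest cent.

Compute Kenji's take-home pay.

Dependent care FSA: $31.45
Taxable wages = $1437.02 − $31.45 = $1405.57
City income tax: $1405.57 × 0.0371 = $52.15
SDI: $1437.02 × 0.01 = $14.37
PFL insurance: only $100035.37 − $99763.25 = $272.12 of this check is subject → $272.12 × 0.01 = $2.72
Vision plan: $67.40
Total deductions = $31.45 + $52.15 + $14.37 + $2.72 + $67.40 = $168.09
Net pay = $1437.02 − $168.09 = $1268.93

$1268.93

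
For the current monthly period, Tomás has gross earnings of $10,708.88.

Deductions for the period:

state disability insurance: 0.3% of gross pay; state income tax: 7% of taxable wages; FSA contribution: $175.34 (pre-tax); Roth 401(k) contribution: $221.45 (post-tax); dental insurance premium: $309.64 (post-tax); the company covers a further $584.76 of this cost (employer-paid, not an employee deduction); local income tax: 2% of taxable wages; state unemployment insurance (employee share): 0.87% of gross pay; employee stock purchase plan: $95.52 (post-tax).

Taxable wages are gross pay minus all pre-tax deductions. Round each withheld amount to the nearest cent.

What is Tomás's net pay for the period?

FSA contribution: $175.34
Taxable wages = $10,708.88 − $175.34 = $10,533.54
State income tax: $10,533.54 × 0.07 = $737.35
Local income tax: $10,533.54 × 0.02 = $210.67
State disability insurance: $10,708.88 × 0.003 = $32.13
State unemployment insurance (employee share): $10,708.88 × 0.0087 = $93.17
Employee stock purchase plan: $95.52
Dental insurance premium: $309.64
Roth 401(k) contribution: $221.45
(Employer's $584.76 toward dental insurance premium is not withheld from the employee.)
Total deductions = $175.34 + $737.35 + $210.67 + $32.13 + $93.17 + $95.52 + $309.64 + $221.45 = $1,875.27
Net pay = $10,708.88 − $1,875.27 = $8,833.61

$8,833.61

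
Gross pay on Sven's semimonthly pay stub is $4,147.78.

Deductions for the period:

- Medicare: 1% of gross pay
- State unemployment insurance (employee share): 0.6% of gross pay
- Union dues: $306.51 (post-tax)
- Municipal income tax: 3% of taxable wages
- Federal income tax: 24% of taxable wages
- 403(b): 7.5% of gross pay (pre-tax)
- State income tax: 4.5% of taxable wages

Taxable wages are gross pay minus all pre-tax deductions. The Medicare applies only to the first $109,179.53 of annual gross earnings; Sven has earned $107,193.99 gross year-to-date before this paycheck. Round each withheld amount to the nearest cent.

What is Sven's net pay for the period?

$2,276.88

403(b): $4,147.78 × 0.075 = $311.08
Taxable wages = $4,147.78 − $311.08 = $3,836.70
State income tax: $3,836.70 × 0.045 = $172.65
Federal income tax: $3,836.70 × 0.24 = $920.81
Municipal income tax: $3,836.70 × 0.03 = $115.10
Medicare: only $109,179.53 − $107,193.99 = $1,985.54 of this check is subject → $1,985.54 × 0.01 = $19.86
State unemployment insurance (employee share): $4,147.78 × 0.006 = $24.89
Union dues: $306.51
Total deductions = $311.08 + $172.65 + $920.81 + $115.10 + $19.86 + $24.89 + $306.51 = $1,870.90
Net pay = $4,147.78 − $1,870.90 = $2,276.88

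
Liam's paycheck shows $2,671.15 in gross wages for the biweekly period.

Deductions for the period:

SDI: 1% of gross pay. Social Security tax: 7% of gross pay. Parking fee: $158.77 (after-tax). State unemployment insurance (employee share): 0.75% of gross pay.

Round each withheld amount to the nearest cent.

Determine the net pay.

$2,278.66

SDI: $2,671.15 × 0.01 = $26.71
State unemployment insurance (employee share): $2,671.15 × 0.0075 = $20.03
Social Security tax: $2,671.15 × 0.07 = $186.98
Parking fee: $158.77
Total deductions = $26.71 + $20.03 + $186.98 + $158.77 = $392.49
Net pay = $2,671.15 − $392.49 = $2,278.66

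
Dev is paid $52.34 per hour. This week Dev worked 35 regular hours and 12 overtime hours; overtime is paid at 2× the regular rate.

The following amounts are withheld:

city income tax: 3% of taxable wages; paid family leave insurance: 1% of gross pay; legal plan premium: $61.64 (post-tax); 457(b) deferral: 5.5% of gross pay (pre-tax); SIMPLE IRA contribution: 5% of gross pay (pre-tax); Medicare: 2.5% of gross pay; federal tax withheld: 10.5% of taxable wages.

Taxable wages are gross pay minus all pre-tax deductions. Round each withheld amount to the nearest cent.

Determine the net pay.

$2220.99

Regular pay: 35 × $52.34 = $1831.90
Overtime pay: 12 × $52.34 × 2 = $1256.16
Gross pay = $1831.90 + $1256.16 = $3088.06
457(b) deferral: $3088.06 × 0.055 = $169.84
SIMPLE IRA contribution: $3088.06 × 0.05 = $154.40
Pre-tax total = $169.84 + $154.40 = $324.24
Taxable wages = $3088.06 − $324.24 = $2763.82
City income tax: $2763.82 × 0.03 = $82.91
Federal tax withheld: $2763.82 × 0.105 = $290.20
Paid family leave insurance: $3088.06 × 0.01 = $30.88
Medicare: $3088.06 × 0.025 = $77.20
Legal plan premium: $61.64
Total deductions = $169.84 + $154.40 + $82.91 + $290.20 + $30.88 + $77.20 + $61.64 = $867.07
Net pay = $3088.06 − $867.07 = $2220.99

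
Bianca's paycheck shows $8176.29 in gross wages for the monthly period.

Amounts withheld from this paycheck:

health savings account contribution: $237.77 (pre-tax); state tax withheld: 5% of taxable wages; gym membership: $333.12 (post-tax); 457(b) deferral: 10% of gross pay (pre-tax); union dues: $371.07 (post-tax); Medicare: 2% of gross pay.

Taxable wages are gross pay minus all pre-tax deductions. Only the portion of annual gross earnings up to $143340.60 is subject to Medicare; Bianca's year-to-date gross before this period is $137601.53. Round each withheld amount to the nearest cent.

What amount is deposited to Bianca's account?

$5945.88

457(b) deferral: $8176.29 × 0.1 = $817.63
Health savings account contribution: $237.77
Pre-tax total = $817.63 + $237.77 = $1055.40
Taxable wages = $8176.29 − $1055.40 = $7120.89
State tax withheld: $7120.89 × 0.05 = $356.04
Medicare: only $143340.60 − $137601.53 = $5739.07 of this check is subject → $5739.07 × 0.02 = $114.78
Gym membership: $333.12
Union dues: $371.07
Total deductions = $817.63 + $237.77 + $356.04 + $114.78 + $333.12 + $371.07 = $2230.41
Net pay = $8176.29 − $2230.41 = $5945.88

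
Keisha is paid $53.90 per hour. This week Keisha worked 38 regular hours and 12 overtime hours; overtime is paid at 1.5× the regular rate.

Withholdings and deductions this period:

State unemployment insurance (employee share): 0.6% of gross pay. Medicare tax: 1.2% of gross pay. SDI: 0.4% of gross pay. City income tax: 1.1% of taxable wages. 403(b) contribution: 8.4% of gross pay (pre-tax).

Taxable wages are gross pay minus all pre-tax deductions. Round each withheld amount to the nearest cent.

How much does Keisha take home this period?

Regular pay: 38 × $53.90 = $2,048.20
Overtime pay: 12 × $53.90 × 1.5 = $970.20
Gross pay = $2,048.20 + $970.20 = $3,018.40
403(b) contribution: $3,018.40 × 0.084 = $253.55
Taxable wages = $3,018.40 − $253.55 = $2,764.85
City income tax: $2,764.85 × 0.011 = $30.41
State unemployment insurance (employee share): $3,018.40 × 0.006 = $18.11
SDI: $3,018.40 × 0.004 = $12.07
Medicare tax: $3,018.40 × 0.012 = $36.22
Total deductions = $253.55 + $30.41 + $18.11 + $12.07 + $36.22 = $350.36
Net pay = $3,018.40 − $350.36 = $2,668.04

$2,668.04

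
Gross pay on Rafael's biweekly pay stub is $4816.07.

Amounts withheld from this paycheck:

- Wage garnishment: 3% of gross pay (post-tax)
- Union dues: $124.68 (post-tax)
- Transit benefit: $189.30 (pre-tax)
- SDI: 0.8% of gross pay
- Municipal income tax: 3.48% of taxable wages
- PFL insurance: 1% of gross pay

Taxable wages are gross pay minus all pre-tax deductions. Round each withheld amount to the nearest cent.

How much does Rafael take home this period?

$4109.91

Transit benefit: $189.30
Taxable wages = $4816.07 − $189.30 = $4626.77
Municipal income tax: $4626.77 × 0.0348 = $161.01
PFL insurance: $4816.07 × 0.01 = $48.16
SDI: $4816.07 × 0.008 = $38.53
Wage garnishment: $4816.07 × 0.03 = $144.48
Union dues: $124.68
Total deductions = $189.30 + $161.01 + $48.16 + $38.53 + $144.48 + $124.68 = $706.16
Net pay = $4816.07 − $706.16 = $4109.91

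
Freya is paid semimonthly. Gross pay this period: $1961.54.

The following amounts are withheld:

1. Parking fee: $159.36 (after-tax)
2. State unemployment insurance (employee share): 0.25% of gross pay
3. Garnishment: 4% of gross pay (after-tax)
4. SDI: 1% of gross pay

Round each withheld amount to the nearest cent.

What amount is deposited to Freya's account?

$1699.20

SDI: $1961.54 × 0.01 = $19.62
State unemployment insurance (employee share): $1961.54 × 0.0025 = $4.90
Parking fee: $159.36
Garnishment: $1961.54 × 0.04 = $78.46
Total deductions = $19.62 + $4.90 + $159.36 + $78.46 = $262.34
Net pay = $1961.54 − $262.34 = $1699.20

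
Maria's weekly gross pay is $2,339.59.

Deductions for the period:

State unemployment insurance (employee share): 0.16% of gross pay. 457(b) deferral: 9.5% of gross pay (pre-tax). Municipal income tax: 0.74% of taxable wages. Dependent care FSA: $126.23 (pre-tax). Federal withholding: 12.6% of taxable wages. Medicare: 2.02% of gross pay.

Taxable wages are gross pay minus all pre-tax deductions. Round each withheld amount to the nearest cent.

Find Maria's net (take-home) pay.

457(b) deferral: $2,339.59 × 0.095 = $222.26
Dependent care FSA: $126.23
Pre-tax total = $222.26 + $126.23 = $348.49
Taxable wages = $2,339.59 − $348.49 = $1,991.10
Municipal income tax: $1,991.10 × 0.0074 = $14.73
Federal withholding: $1,991.10 × 0.126 = $250.88
Medicare: $2,339.59 × 0.0202 = $47.26
State unemployment insurance (employee share): $2,339.59 × 0.0016 = $3.74
Total deductions = $222.26 + $126.23 + $14.73 + $250.88 + $47.26 + $3.74 = $665.10
Net pay = $2,339.59 − $665.10 = $1,674.49

$1,674.49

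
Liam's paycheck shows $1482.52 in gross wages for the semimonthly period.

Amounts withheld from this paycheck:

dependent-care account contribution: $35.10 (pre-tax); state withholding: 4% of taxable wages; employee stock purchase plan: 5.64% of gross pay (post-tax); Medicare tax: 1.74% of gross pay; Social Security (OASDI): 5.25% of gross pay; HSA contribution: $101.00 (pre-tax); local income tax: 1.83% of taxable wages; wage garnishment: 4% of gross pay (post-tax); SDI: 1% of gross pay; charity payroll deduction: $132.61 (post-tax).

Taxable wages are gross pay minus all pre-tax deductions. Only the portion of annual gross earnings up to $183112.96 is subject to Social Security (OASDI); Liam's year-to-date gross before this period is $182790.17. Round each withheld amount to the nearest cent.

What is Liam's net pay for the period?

HSA contribution: $101.00
Dependent-care account contribution: $35.10
Pre-tax total = $101.00 + $35.10 = $136.10
Taxable wages = $1482.52 − $136.10 = $1346.42
State withholding: $1346.42 × 0.04 = $53.86
Local income tax: $1346.42 × 0.0183 = $24.64
Social Security (OASDI): only $183112.96 − $182790.17 = $322.79 of this check is subject → $322.79 × 0.0525 = $16.95
Medicare tax: $1482.52 × 0.0174 = $25.80
SDI: $1482.52 × 0.01 = $14.83
Charity payroll deduction: $132.61
Wage garnishment: $1482.52 × 0.04 = $59.30
Employee stock purchase plan: $1482.52 × 0.0564 = $83.61
Total deductions = $101.00 + $35.10 + $53.86 + $24.64 + $16.95 + $25.80 + $14.83 + $132.61 + $59.30 + $83.61 = $547.70
Net pay = $1482.52 − $547.70 = $934.82

$934.82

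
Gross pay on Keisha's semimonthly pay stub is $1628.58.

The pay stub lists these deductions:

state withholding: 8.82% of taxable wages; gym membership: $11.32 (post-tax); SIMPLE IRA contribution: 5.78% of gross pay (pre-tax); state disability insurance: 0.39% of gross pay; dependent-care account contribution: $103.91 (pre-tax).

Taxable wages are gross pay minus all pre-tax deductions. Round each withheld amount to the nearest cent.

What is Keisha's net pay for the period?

SIMPLE IRA contribution: $1628.58 × 0.0578 = $94.13
Dependent-care account contribution: $103.91
Pre-tax total = $94.13 + $103.91 = $198.04
Taxable wages = $1628.58 − $198.04 = $1430.54
State withholding: $1430.54 × 0.0882 = $126.17
State disability insurance: $1628.58 × 0.0039 = $6.35
Gym membership: $11.32
Total deductions = $94.13 + $103.91 + $126.17 + $6.35 + $11.32 = $341.88
Net pay = $1628.58 − $341.88 = $1286.70

$1286.70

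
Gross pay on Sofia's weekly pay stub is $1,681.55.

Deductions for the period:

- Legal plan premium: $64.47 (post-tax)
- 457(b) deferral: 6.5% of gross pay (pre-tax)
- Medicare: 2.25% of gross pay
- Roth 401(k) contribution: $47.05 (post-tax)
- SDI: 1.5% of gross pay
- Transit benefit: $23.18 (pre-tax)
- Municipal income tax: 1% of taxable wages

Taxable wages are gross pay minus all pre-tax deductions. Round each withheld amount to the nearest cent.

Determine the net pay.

Transit benefit: $23.18
457(b) deferral: $1,681.55 × 0.065 = $109.30
Pre-tax total = $23.18 + $109.30 = $132.48
Taxable wages = $1,681.55 − $132.48 = $1,549.07
Municipal income tax: $1,549.07 × 0.01 = $15.49
SDI: $1,681.55 × 0.015 = $25.22
Medicare: $1,681.55 × 0.0225 = $37.83
Roth 401(k) contribution: $47.05
Legal plan premium: $64.47
Total deductions = $23.18 + $109.30 + $15.49 + $25.22 + $37.83 + $47.05 + $64.47 = $322.54
Net pay = $1,681.55 − $322.54 = $1,359.01

$1,359.01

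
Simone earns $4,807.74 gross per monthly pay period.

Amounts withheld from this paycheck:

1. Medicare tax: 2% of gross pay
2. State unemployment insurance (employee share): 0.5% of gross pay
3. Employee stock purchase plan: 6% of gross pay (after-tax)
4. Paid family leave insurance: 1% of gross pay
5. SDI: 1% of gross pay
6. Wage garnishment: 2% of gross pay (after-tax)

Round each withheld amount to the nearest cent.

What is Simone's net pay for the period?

$4,206.78

Paid family leave insurance: $4,807.74 × 0.01 = $48.08
State unemployment insurance (employee share): $4,807.74 × 0.005 = $24.04
SDI: $4,807.74 × 0.01 = $48.08
Medicare tax: $4,807.74 × 0.02 = $96.15
Wage garnishment: $4,807.74 × 0.02 = $96.15
Employee stock purchase plan: $4,807.74 × 0.06 = $288.46
Total deductions = $48.08 + $24.04 + $48.08 + $96.15 + $96.15 + $288.46 = $600.96
Net pay = $4,807.74 − $600.96 = $4,206.78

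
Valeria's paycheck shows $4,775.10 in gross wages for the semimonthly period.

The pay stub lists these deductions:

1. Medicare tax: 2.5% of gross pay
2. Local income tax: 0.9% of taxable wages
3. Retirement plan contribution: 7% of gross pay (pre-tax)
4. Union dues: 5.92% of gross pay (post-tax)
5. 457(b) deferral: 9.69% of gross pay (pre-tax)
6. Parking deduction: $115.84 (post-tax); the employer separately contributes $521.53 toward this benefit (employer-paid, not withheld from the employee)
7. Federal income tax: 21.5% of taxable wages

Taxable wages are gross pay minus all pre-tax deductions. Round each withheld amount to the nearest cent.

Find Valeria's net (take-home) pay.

$2,569.12

Retirement plan contribution: $4,775.10 × 0.07 = $334.26
457(b) deferral: $4,775.10 × 0.0969 = $462.71
Pre-tax total = $334.26 + $462.71 = $796.97
Taxable wages = $4,775.10 − $796.97 = $3,978.13
Federal income tax: $3,978.13 × 0.215 = $855.30
Local income tax: $3,978.13 × 0.009 = $35.80
Medicare tax: $4,775.10 × 0.025 = $119.38
Union dues: $4,775.10 × 0.0592 = $282.69
Parking deduction: $115.84
(Employer's $521.53 toward parking deduction is not withheld from the employee.)
Total deductions = $334.26 + $462.71 + $855.30 + $35.80 + $119.38 + $282.69 + $115.84 = $2,205.98
Net pay = $4,775.10 − $2,205.98 = $2,569.12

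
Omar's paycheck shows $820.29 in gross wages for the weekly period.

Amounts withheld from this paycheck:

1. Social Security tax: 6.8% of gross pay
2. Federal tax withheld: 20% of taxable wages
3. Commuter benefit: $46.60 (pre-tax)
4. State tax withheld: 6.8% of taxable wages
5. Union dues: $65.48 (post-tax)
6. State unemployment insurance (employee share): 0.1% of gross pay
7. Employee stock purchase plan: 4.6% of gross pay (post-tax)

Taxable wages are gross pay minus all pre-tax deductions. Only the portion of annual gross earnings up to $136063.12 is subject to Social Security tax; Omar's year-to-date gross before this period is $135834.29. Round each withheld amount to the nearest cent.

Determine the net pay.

Commuter benefit: $46.60
Taxable wages = $820.29 − $46.60 = $773.69
Federal tax withheld: $773.69 × 0.2 = $154.74
State tax withheld: $773.69 × 0.068 = $52.61
State unemployment insurance (employee share): $820.29 × 0.001 = $0.82
Social Security tax: only $136063.12 − $135834.29 = $228.83 of this check is subject → $228.83 × 0.068 = $15.56
Employee stock purchase plan: $820.29 × 0.046 = $37.73
Union dues: $65.48
Total deductions = $46.60 + $154.74 + $52.61 + $0.82 + $15.56 + $37.73 + $65.48 = $373.54
Net pay = $820.29 − $373.54 = $446.75

$446.75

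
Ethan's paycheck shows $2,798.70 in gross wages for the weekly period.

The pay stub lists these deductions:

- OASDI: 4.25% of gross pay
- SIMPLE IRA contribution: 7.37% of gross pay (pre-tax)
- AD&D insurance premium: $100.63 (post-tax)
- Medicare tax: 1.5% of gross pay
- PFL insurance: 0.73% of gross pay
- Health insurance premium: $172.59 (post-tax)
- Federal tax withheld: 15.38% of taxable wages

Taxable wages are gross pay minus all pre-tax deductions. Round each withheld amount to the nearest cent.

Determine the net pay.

SIMPLE IRA contribution: $2,798.70 × 0.0737 = $206.26
Taxable wages = $2,798.70 − $206.26 = $2,592.44
Federal tax withheld: $2,592.44 × 0.1538 = $398.72
Medicare tax: $2,798.70 × 0.015 = $41.98
PFL insurance: $2,798.70 × 0.0073 = $20.43
OASDI: $2,798.70 × 0.0425 = $118.94
AD&D insurance premium: $100.63
Health insurance premium: $172.59
Total deductions = $206.26 + $398.72 + $41.98 + $20.43 + $118.94 + $100.63 + $172.59 = $1,059.55
Net pay = $2,798.70 − $1,059.55 = $1,739.15

$1,739.15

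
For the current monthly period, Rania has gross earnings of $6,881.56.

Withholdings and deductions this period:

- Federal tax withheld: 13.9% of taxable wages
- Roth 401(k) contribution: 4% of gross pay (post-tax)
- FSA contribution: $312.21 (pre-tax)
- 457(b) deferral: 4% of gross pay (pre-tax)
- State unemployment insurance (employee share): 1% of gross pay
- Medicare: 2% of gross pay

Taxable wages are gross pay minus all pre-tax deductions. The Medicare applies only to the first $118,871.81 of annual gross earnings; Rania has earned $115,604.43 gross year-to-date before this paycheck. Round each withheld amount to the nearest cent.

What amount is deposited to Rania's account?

FSA contribution: $312.21
457(b) deferral: $6,881.56 × 0.04 = $275.26
Pre-tax total = $312.21 + $275.26 = $587.47
Taxable wages = $6,881.56 − $587.47 = $6,294.09
Federal tax withheld: $6,294.09 × 0.139 = $874.88
Medicare: only $118,871.81 − $115,604.43 = $3,267.38 of this check is subject → $3,267.38 × 0.02 = $65.35
State unemployment insurance (employee share): $6,881.56 × 0.01 = $68.82
Roth 401(k) contribution: $6,881.56 × 0.04 = $275.26
Total deductions = $312.21 + $275.26 + $874.88 + $65.35 + $68.82 + $275.26 = $1,871.78
Net pay = $6,881.56 − $1,871.78 = $5,009.78

$5,009.78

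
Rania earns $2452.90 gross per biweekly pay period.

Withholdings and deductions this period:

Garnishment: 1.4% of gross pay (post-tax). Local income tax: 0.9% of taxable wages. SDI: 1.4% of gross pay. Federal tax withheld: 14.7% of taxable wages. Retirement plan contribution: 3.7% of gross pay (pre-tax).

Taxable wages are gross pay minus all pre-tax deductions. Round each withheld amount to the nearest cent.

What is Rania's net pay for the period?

Retirement plan contribution: $2452.90 × 0.037 = $90.76
Taxable wages = $2452.90 − $90.76 = $2362.14
Local income tax: $2362.14 × 0.009 = $21.26
Federal tax withheld: $2362.14 × 0.147 = $347.23
SDI: $2452.90 × 0.014 = $34.34
Garnishment: $2452.90 × 0.014 = $34.34
Total deductions = $90.76 + $21.26 + $347.23 + $34.34 + $34.34 = $527.93
Net pay = $2452.90 − $527.93 = $1924.97

$1924.97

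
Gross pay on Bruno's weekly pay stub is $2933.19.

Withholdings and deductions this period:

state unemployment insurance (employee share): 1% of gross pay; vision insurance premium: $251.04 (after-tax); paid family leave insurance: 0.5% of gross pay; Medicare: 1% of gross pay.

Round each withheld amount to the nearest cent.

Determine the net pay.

$2608.82

Medicare: $2933.19 × 0.01 = $29.33
State unemployment insurance (employee share): $2933.19 × 0.01 = $29.33
Paid family leave insurance: $2933.19 × 0.005 = $14.67
Vision insurance premium: $251.04
Total deductions = $29.33 + $29.33 + $14.67 + $251.04 = $324.37
Net pay = $2933.19 − $324.37 = $2608.82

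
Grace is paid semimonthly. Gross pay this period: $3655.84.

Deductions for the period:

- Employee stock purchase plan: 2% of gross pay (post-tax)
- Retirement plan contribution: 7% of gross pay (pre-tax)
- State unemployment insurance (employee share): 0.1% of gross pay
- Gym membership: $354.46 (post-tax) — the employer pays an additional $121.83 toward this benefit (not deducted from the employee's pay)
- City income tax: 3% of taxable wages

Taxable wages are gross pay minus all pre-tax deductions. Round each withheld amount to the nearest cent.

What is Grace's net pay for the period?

Retirement plan contribution: $3655.84 × 0.07 = $255.91
Taxable wages = $3655.84 − $255.91 = $3399.93
City income tax: $3399.93 × 0.03 = $102.00
State unemployment insurance (employee share): $3655.84 × 0.001 = $3.66
Employee stock purchase plan: $3655.84 × 0.02 = $73.12
Gym membership: $354.46
(Employer's $121.83 toward gym membership is not withheld from the employee.)
Total deductions = $255.91 + $102.00 + $3.66 + $73.12 + $354.46 = $789.15
Net pay = $3655.84 − $789.15 = $2866.69

$2866.69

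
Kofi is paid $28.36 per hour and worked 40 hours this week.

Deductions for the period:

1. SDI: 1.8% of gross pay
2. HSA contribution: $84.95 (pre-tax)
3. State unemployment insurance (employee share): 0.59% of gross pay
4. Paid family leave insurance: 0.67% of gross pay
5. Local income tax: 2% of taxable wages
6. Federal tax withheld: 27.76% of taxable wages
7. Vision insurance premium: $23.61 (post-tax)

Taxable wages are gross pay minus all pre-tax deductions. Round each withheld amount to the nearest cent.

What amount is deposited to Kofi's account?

Gross pay: 40 × $28.36 = $1,134.40
HSA contribution: $84.95
Taxable wages = $1,134.40 − $84.95 = $1,049.45
Federal tax withheld: $1,049.45 × 0.2776 = $291.33
Local income tax: $1,049.45 × 0.02 = $20.99
State unemployment insurance (employee share): $1,134.40 × 0.0059 = $6.69
Paid family leave insurance: $1,134.40 × 0.0067 = $7.60
SDI: $1,134.40 × 0.018 = $20.42
Vision insurance premium: $23.61
Total deductions = $84.95 + $291.33 + $20.99 + $6.69 + $7.60 + $20.42 + $23.61 = $455.59
Net pay = $1,134.40 − $455.59 = $678.81

$678.81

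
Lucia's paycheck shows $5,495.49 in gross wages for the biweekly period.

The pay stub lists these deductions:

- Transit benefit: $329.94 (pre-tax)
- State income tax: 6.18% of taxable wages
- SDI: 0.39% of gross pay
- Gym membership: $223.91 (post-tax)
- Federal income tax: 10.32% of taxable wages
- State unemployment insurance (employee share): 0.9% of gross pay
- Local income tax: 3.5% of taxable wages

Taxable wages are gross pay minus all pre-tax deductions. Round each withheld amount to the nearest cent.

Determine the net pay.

Transit benefit: $329.94
Taxable wages = $5,495.49 − $329.94 = $5,165.55
Local income tax: $5,165.55 × 0.035 = $180.79
Federal income tax: $5,165.55 × 0.1032 = $533.08
State income tax: $5,165.55 × 0.0618 = $319.23
State unemployment insurance (employee share): $5,495.49 × 0.009 = $49.46
SDI: $5,495.49 × 0.0039 = $21.43
Gym membership: $223.91
Total deductions = $329.94 + $180.79 + $533.08 + $319.23 + $49.46 + $21.43 + $223.91 = $1,657.84
Net pay = $5,495.49 − $1,657.84 = $3,837.65

$3,837.65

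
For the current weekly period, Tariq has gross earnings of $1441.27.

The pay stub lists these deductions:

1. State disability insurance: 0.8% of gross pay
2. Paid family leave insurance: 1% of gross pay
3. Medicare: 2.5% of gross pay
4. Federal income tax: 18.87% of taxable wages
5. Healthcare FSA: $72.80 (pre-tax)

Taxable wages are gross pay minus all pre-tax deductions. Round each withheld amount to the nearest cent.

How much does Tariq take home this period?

$1048.27

Healthcare FSA: $72.80
Taxable wages = $1441.27 − $72.80 = $1368.47
Federal income tax: $1368.47 × 0.1887 = $258.23
Paid family leave insurance: $1441.27 × 0.01 = $14.41
State disability insurance: $1441.27 × 0.008 = $11.53
Medicare: $1441.27 × 0.025 = $36.03
Total deductions = $72.80 + $258.23 + $14.41 + $11.53 + $36.03 = $393.00
Net pay = $1441.27 − $393.00 = $1048.27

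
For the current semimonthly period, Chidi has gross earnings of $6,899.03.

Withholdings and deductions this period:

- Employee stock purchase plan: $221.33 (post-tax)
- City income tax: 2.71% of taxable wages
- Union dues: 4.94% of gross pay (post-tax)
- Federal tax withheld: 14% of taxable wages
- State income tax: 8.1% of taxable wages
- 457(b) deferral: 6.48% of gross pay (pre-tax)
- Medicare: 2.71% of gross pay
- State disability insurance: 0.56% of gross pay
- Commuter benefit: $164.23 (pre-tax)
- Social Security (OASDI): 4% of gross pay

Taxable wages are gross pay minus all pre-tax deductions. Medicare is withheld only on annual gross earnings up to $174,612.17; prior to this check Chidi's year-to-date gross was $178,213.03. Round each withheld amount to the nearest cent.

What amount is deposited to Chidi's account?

457(b) deferral: $6,899.03 × 0.0648 = $447.06
Commuter benefit: $164.23
Pre-tax total = $447.06 + $164.23 = $611.29
Taxable wages = $6,899.03 − $611.29 = $6,287.74
Federal tax withheld: $6,287.74 × 0.14 = $880.28
State income tax: $6,287.74 × 0.081 = $509.31
City income tax: $6,287.74 × 0.0271 = $170.40
Social Security (OASDI): $6,899.03 × 0.04 = $275.96
Medicare: annual cap $174,612.17 already reached (YTD $178,213.03), so $0.00
State disability insurance: $6,899.03 × 0.0056 = $38.63
Employee stock purchase plan: $221.33
Union dues: $6,899.03 × 0.0494 = $340.81
Total deductions = $447.06 + $164.23 + $880.28 + $509.31 + $170.40 + $275.96 + $0.00 + $38.63 + $221.33 + $340.81 = $3,048.01
Net pay = $6,899.03 − $3,048.01 = $3,851.02

$3,851.02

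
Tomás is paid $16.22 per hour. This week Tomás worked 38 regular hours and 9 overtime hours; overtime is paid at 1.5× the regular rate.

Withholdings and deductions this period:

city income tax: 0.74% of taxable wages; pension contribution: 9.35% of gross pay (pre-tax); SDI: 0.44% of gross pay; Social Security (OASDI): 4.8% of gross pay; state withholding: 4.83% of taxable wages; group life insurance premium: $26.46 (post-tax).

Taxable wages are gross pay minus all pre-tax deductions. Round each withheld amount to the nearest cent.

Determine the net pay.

Regular pay: 38 × $16.22 = $616.36
Overtime pay: 9 × $16.22 × 1.5 = $218.97
Gross pay = $616.36 + $218.97 = $835.33
Pension contribution: $835.33 × 0.0935 = $78.10
Taxable wages = $835.33 − $78.10 = $757.23
State withholding: $757.23 × 0.0483 = $36.57
City income tax: $757.23 × 0.0074 = $5.60
SDI: $835.33 × 0.0044 = $3.68
Social Security (OASDI): $835.33 × 0.048 = $40.10
Group life insurance premium: $26.46
Total deductions = $78.10 + $36.57 + $5.60 + $3.68 + $40.10 + $26.46 = $190.51
Net pay = $835.33 − $190.51 = $644.82

$644.82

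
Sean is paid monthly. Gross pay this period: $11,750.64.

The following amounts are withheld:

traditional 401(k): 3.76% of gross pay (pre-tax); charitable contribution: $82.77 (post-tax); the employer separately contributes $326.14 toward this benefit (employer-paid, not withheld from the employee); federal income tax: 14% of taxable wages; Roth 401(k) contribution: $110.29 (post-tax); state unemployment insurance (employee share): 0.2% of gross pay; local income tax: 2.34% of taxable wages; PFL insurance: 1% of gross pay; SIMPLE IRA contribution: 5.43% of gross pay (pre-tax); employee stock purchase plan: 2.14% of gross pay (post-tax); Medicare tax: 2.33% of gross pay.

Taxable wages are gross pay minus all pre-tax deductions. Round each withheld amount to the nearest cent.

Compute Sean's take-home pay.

Traditional 401(k): $11,750.64 × 0.0376 = $441.82
SIMPLE IRA contribution: $11,750.64 × 0.0543 = $638.06
Pre-tax total = $441.82 + $638.06 = $1,079.88
Taxable wages = $11,750.64 − $1,079.88 = $10,670.76
Local income tax: $10,670.76 × 0.0234 = $249.70
Federal income tax: $10,670.76 × 0.14 = $1,493.91
PFL insurance: $11,750.64 × 0.01 = $117.51
State unemployment insurance (employee share): $11,750.64 × 0.002 = $23.50
Medicare tax: $11,750.64 × 0.0233 = $273.79
Employee stock purchase plan: $11,750.64 × 0.0214 = $251.46
Charitable contribution: $82.77
Roth 401(k) contribution: $110.29
(Employer's $326.14 toward charitable contribution is not withheld from the employee.)
Total deductions = $441.82 + $638.06 + $249.70 + $1,493.91 + $117.51 + $23.50 + $273.79 + $251.46 + $82.77 + $110.29 = $3,682.81
Net pay = $11,750.64 − $3,682.81 = $8,067.83

$8,067.83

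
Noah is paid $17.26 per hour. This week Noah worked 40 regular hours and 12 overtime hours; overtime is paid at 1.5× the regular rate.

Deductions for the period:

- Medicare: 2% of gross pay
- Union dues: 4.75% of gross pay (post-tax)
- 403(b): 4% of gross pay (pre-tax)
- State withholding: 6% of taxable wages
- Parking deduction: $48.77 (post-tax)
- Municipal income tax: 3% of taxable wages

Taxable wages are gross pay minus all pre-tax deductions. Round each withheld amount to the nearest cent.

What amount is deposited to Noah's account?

Regular pay: 40 × $17.26 = $690.40
Overtime pay: 12 × $17.26 × 1.5 = $310.68
Gross pay = $690.40 + $310.68 = $1001.08
403(b): $1001.08 × 0.04 = $40.04
Taxable wages = $1001.08 − $40.04 = $961.04
Municipal income tax: $961.04 × 0.03 = $28.83
State withholding: $961.04 × 0.06 = $57.66
Medicare: $1001.08 × 0.02 = $20.02
Union dues: $1001.08 × 0.0475 = $47.55
Parking deduction: $48.77
Total deductions = $40.04 + $28.83 + $57.66 + $20.02 + $47.55 + $48.77 = $242.87
Net pay = $1001.08 − $242.87 = $758.21

$758.21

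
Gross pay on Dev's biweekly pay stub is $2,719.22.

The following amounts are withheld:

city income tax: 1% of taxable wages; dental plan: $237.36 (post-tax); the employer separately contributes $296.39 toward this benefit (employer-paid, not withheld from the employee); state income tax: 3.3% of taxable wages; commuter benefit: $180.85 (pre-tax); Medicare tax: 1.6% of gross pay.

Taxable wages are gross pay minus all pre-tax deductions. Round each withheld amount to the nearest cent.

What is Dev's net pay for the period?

$2,148.35

Commuter benefit: $180.85
Taxable wages = $2,719.22 − $180.85 = $2,538.37
City income tax: $2,538.37 × 0.01 = $25.38
State income tax: $2,538.37 × 0.033 = $83.77
Medicare tax: $2,719.22 × 0.016 = $43.51
Dental plan: $237.36
(Employer's $296.39 toward dental plan is not withheld from the employee.)
Total deductions = $180.85 + $25.38 + $83.77 + $43.51 + $237.36 = $570.87
Net pay = $2,719.22 − $570.87 = $2,148.35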